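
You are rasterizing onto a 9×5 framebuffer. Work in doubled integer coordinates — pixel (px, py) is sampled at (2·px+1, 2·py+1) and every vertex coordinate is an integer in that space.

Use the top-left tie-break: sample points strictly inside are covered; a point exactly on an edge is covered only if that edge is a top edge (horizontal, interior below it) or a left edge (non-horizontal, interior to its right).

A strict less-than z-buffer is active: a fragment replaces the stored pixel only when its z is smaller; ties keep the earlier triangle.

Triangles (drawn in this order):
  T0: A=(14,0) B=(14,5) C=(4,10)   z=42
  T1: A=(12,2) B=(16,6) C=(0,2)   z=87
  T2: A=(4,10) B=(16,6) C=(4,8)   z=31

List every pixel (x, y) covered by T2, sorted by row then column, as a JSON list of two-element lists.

T0:
  2·area = 50
  edge (14, 0)→(14, 5): d=(0,5) right/bottom  bias=-1
  edge (14, 5)→(4, 10): d=(-10,5) right/bottom  bias=-1
  edge (4, 10)→(14, 0): d=(10,-10) top-left  bias=+0
    (6,0)@(13, 1): e=[5,45,0] → X  [on edge]
    (7,0)@(15, 1): e=[-5,35,20] → .
    (5,1)@(11, 3): e=[15,35,0] → X  [on edge]
    (7,1)@(15, 3): e=[-5,15,40] → .
    (4,2)@(9, 5): e=[25,25,0] → X  [on edge]
    (7,2)@(15, 5): e=[-5,-5,60] → .
    (3,3)@(7, 7): e=[35,15,0] → X  [on edge]
    (5,3)@(11, 7): e=[15,-5,40] → .
    (6,3)@(13, 7): e=[5,-15,60] → .
    (2,4)@(5, 9): e=[45,5,0] → X  [on edge]
    (3,4)@(7, 9): e=[35,-5,20] → .
    (4,4)@(9, 9): e=[25,-15,40] → .
  covered (9 px):
    . . . . . . X . .
    . . . . . X X . .
    . . . . X X X . .
    . . . X X . . . .
    . . X . . . . . .
T1:
  2·area = 48
  edge (12, 2)→(16, 6): d=(4,4) right/bottom  bias=-1
  edge (16, 6)→(0, 2): d=(-16,-4) top-left  bias=+0
  edge (0, 2)→(12, 2): d=(12,0) top-left  bias=+0
    (5,0)@(11, 1): e=[0,60,-12] → .  [on edge]
    (2,1)@(5, 3): e=[32,4,12] → X
    (3,1)@(7, 3): e=[24,12,12] → X
    (4,1)@(9, 3): e=[16,20,12] → X
    (5,1)@(11, 3): e=[8,28,12] → X
    (6,1)@(13, 3): e=[0,36,12] → .  [on edge]
    (2,2)@(5, 5): e=[40,-28,36] → .
    (3,2)@(7, 5): e=[32,-20,36] → .
    (4,2)@(9, 5): e=[24,-12,36] → .
    (5,2)@(11, 5): e=[16,-4,36] → .
    (6,2)@(13, 5): e=[8,4,36] → X
    (7,2)@(15, 5): e=[0,12,36] → .  [on edge]
    (8,3)@(17, 7): e=[0,-12,60] → .  [on edge]
  covered (5 px):
    . . . . . . . . .
    . . X X X X . . .
    . . . . . . X . .
    . . . . . . . . .
    . . . . . . . . .
T2:
  2·area = 24  (B↔C swapped to make it positive)
  edge (4, 10)→(4, 8): d=(0,-2) top-left  bias=+0
  edge (4, 8)→(16, 6): d=(12,-2) top-left  bias=+0
  edge (16, 6)→(4, 10): d=(-12,4) right/bottom  bias=-1
    (5,3)@(11, 7): e=[14,2,8] → X
    (6,3)@(13, 7): e=[18,6,0] → .  [on edge]
    (2,4)@(5, 9): e=[2,14,8] → X
    (3,4)@(7, 9): e=[6,18,0] → .  [on edge]
    (5,4)@(11, 9): e=[14,26,-16] → .
  covered (2 px):
    . . . . . . . . .
    . . . . . . . . .
    . . . . . . . . .
    . . . . . X . . .
    . . X . . . . . .

Result: [[5,3],[2,4]]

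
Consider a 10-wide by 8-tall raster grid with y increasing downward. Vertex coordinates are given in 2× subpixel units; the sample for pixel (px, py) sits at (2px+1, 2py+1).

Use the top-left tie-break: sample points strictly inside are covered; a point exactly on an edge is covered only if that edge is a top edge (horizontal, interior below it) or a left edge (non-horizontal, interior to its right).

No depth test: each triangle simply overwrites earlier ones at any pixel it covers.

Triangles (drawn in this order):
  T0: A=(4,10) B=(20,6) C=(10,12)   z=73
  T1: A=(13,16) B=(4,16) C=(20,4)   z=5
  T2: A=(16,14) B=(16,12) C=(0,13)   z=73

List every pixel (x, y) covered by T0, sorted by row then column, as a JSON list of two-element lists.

T0:
  2·area = 56
  edge (4, 10)→(20, 6): d=(16,-4) top-left  bias=+0
  edge (20, 6)→(10, 12): d=(-10,6) right/bottom  bias=-1
  edge (10, 12)→(4, 10): d=(-6,-2) top-left  bias=+0
    (8,3)@(17, 7): e=[4,8,44] → X
    (9,3)@(19, 7): e=[12,-4,48] → .
    (0,4)@(1, 9): e=[-28,84,0] → .  [on edge]
    (4,4)@(9, 9): e=[4,36,16] → X
    (5,4)@(11, 9): e=[12,24,20] → X
    (6,4)@(13, 9): e=[20,12,24] → X
    (7,4)@(15, 9): e=[28,0,28] → .  [on edge]
    (8,4)@(17, 9): e=[36,-12,32] → .
    (3,5)@(7, 11): e=[28,28,0] → X  [on edge]
    (6,5)@(13, 11): e=[52,-8,12] → .
    (3,6)@(7, 13): e=[60,8,-12] → .
    (4,6)@(9, 13): e=[68,-4,-8] → .
    (6,6)@(13, 13): e=[84,-28,0] → .  [on edge]
    (2,7)@(5, 15): e=[84,0,-28] → .  [on edge]
    (9,7)@(19, 15): e=[140,-84,0] → .  [on edge]
  covered (7 px):
    . . . . . . . . . .
    . . . . . . . . . .
    . . . . . . . . . .
    . . . . . . . . X .
    . . . . X X X . . .
    . . . X X X . . . .
    . . . . . . . . . .
    . . . . . . . . . .
T1:
  2·area = 108
  edge (13, 16)→(4, 16): d=(-9,0) right/bottom  bias=-1
  edge (4, 16)→(20, 4): d=(16,-12) top-left  bias=+0
  edge (20, 4)→(13, 16): d=(-7,12) right/bottom  bias=-1
    (9,2)@(19, 5): e=[99,4,5] → X
    (8,3)@(17, 7): e=[81,12,15] → X
    (9,3)@(19, 7): e=[81,36,-9] → .
    (7,4)@(15, 9): e=[63,20,25] → X
    (9,4)@(19, 9): e=[63,68,-23] → .
    (5,5)@(11, 11): e=[45,4,59] → X
    (6,5)@(13, 11): e=[45,28,35] → X
    (8,5)@(17, 11): e=[45,76,-13] → .
    (4,6)@(9, 13): e=[27,12,69] → X
    (7,6)@(15, 13): e=[27,84,-3] → .
    (3,7)@(7, 15): e=[9,20,79] → X
    (7,7)@(15, 15): e=[9,116,-17] → .
  covered (14 px):
    . . . . . . . . . .
    . . . . . . . . . .
    . . . . . . . . . X
    . . . . . . . . X .
    . . . . . . . X X .
    . . . . . X X X . .
    . . . . X X X . . .
    . . . X X X X . . .
T2:
  2·area = 32  (B↔C swapped to make it positive)
  edge (16, 14)→(0, 13): d=(-16,-1) top-left  bias=+0
  edge (0, 13)→(16, 12): d=(16,-1) top-left  bias=+0
  edge (16, 12)→(16, 14): d=(0,2) right/bottom  bias=-1
    (0,6)@(1, 13): e=[1,1,30] → X
    (1,6)@(3, 13): e=[3,3,26] → X
    (2,6)@(5, 13): e=[5,5,22] → X
    (3,6)@(7, 13): e=[7,7,18] → X
    (4,6)@(9, 13): e=[9,9,14] → X
    (5,6)@(11, 13): e=[11,11,10] → X
    (6,6)@(13, 13): e=[13,13,6] → X
    (7,6)@(15, 13): e=[15,15,2] → X
    (8,6)@(17, 13): e=[17,17,-2] → .
    (0,7)@(1, 15): e=[-31,33,30] → .
    (1,7)@(3, 15): e=[-29,35,26] → .
    (2,7)@(5, 15): e=[-27,37,22] → .
  covered (8 px):
    . . . . . . . . . .
    . . . . . . . . . .
    . . . . . . . . . .
    . . . . . . . . . .
    . . . . . . . . . .
    . . . . . . . . . .
    X X X X X X X X . .
    . . . . . . . . . .

Final: [[8,3],[4,4],[5,4],[6,4],[3,5],[4,5],[5,5]]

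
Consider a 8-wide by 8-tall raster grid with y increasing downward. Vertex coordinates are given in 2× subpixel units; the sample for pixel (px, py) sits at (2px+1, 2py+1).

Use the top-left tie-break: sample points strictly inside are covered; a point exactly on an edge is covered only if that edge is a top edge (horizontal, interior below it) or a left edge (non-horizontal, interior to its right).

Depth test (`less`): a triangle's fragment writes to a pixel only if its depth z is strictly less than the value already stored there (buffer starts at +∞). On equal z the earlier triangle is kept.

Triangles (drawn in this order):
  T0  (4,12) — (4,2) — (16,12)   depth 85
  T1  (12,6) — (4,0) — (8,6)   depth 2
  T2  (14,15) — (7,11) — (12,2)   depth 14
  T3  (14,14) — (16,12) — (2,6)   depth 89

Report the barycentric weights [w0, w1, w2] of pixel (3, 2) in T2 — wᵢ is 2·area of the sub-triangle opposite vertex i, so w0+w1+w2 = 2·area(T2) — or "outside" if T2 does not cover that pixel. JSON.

T0:
  2·area = 120
  edge (4, 12)→(4, 2): d=(0,-10) top-left  bias=+0
  edge (4, 2)→(16, 12): d=(12,10) right/bottom  bias=-1
  edge (16, 12)→(4, 12): d=(-12,0) right/bottom  bias=-1
    (2,1)@(5, 3): e=[10,2,108] → X
    (3,1)@(7, 3): e=[30,-18,108] → .
    (2,2)@(5, 5): e=[10,26,84] → X
    (3,2)@(7, 5): e=[30,6,84] → X
    (4,2)@(9, 5): e=[50,-14,84] → .
    (2,3)@(5, 7): e=[10,50,60] → X
    (4,3)@(9, 7): e=[50,10,60] → X
    (5,3)@(11, 7): e=[70,-10,60] → .
    (2,4)@(5, 9): e=[10,74,36] → X
    (5,4)@(11, 9): e=[70,14,36] → X
    (6,4)@(13, 9): e=[90,-6,36] → .
    (2,5)@(5, 11): e=[10,98,12] → X
  covered (15 px):
    . . . . . . . .
    . . X . . . . .
    . . X X . . . .
    . . X X X . . .
    . . X X X X . .
    . . X X X X X .
    . . . . . . . .
    . . . . . . . .
T1:
  2·area = 24  (B↔C swapped to make it positive)
  edge (12, 6)→(8, 6): d=(-4,0) right/bottom  bias=-1
  edge (8, 6)→(4, 0): d=(-4,-6) top-left  bias=+0
  edge (4, 0)→(12, 6): d=(8,6) right/bottom  bias=-1
    (2,0)@(5, 1): e=[20,2,2] → X
    (3,0)@(7, 1): e=[20,14,-10] → .
    (2,1)@(5, 3): e=[12,-6,18] → .
    (3,1)@(7, 3): e=[12,6,6] → X
    (4,1)@(9, 3): e=[12,18,-6] → .
    (3,2)@(7, 5): e=[4,-2,22] → .
    (4,2)@(9, 5): e=[4,10,10] → X
    (5,2)@(11, 5): e=[4,22,-2] → .
    (4,3)@(9, 7): e=[-4,2,26] → .
  covered (3 px):
    . . X . . . . .
    . . . X . . . .
    . . . . X . . .
    . . . . . . . .
    . . . . . . . .
    . . . . . . . .
    . . . . . . . .
    . . . . . . . .
T2:
  2·area = 83
  edge (14, 15)→(7, 11): d=(-7,-4) top-left  bias=+0
  edge (7, 11)→(12, 2): d=(5,-9) top-left  bias=+0
  edge (12, 2)→(14, 15): d=(2,13) right/bottom  bias=-1
    (5,2)@(11, 5): e=[58,6,19] → X
    (6,2)@(13, 5): e=[66,24,-7] → .
    (5,3)@(11, 7): e=[44,16,23] → X
    (6,3)@(13, 7): e=[52,34,-3] → .
    (4,4)@(9, 9): e=[22,8,53] → X
    (6,4)@(13, 9): e=[38,44,1] → X
    (7,4)@(15, 9): e=[46,62,-25] → .
    (3,5)@(7, 11): e=[0,0,83] → X  [on edge]
    (7,5)@(15, 11): e=[32,72,-21] → .
    (3,6)@(7, 13): e=[-14,10,87] → .
    (4,6)@(9, 13): e=[-6,28,61] → .
    (5,6)@(11, 13): e=[2,46,35] → X
  covered (11 px):
    . . . . . . . .
    . . . . . . . .
    . . . . . X . .
    . . . . . X . .
    . . . . X X X .
    . . . X X X X .
    . . . . . X X .
    . . . . . . . .
T3:
  2·area = 40  (B↔C swapped to make it positive)
  edge (14, 14)→(2, 6): d=(-12,-8) top-left  bias=+0
  edge (2, 6)→(16, 12): d=(14,6) right/bottom  bias=-1
  edge (16, 12)→(14, 14): d=(-2,2) right/bottom  bias=-1
    (3,4)@(7, 9): e=[4,12,24] → X
    (4,4)@(9, 9): e=[20,0,20] → .  [on edge]
    (3,5)@(7, 11): e=[-20,40,20] → .
    (5,5)@(11, 11): e=[12,16,12] → X
    (6,5)@(13, 11): e=[28,4,8] → X
    (7,5)@(15, 11): e=[44,-8,4] → .
    (5,6)@(11, 13): e=[-12,44,8] → .
    (6,6)@(13, 13): e=[4,32,4] → X
    (7,6)@(15, 13): e=[20,20,0] → .  [on edge]
    (6,7)@(13, 15): e=[-20,60,0] → .  [on edge]
  covered (4 px):
    . . . . . . . .
    . . . . . . . .
    . . . . . . . .
    . . . . . . . .
    . . . X . . . .
    . . . . . X X .
    . . . . . . X .
    . . . . . . . .

Result: "outside"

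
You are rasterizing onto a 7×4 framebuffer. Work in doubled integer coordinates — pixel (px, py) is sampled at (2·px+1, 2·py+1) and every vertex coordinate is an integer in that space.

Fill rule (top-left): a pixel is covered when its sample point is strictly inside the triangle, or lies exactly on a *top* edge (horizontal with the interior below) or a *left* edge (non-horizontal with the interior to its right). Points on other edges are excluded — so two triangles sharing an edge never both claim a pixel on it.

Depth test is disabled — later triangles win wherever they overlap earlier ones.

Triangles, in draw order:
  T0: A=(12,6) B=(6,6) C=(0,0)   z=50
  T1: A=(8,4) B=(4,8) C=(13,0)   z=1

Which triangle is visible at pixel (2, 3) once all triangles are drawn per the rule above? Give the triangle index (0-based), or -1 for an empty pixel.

T0:
  2·area = 36
  edge (12, 6)→(6, 6): d=(-6,0) right/bottom  bias=-1
  edge (6, 6)→(0, 0): d=(-6,-6) top-left  bias=+0
  edge (0, 0)→(12, 6): d=(12,6) right/bottom  bias=-1
    (0,0)@(1, 1): e=[30,0,6] → █  [on edge]
    (1,0)@(3, 1): e=[30,12,-6] → ·
    (0,1)@(1, 3): e=[18,-12,30] → ·
    (1,1)@(3, 3): e=[18,0,18] → █  [on edge]
    (2,1)@(5, 3): e=[18,12,6] → █
    (3,1)@(7, 3): e=[18,24,-6] → ·
    (1,2)@(3, 5): e=[6,-12,42] → ·
    (2,2)@(5, 5): e=[6,0,30] → █  [on edge]
    (3,2)@(7, 5): e=[6,12,18] → █
    (4,2)@(9, 5): e=[6,24,6] → █
    (5,2)@(11, 5): e=[6,36,-6] → ·
    (2,3)@(5, 7): e=[-6,-12,54] → ·
    (3,3)@(7, 7): e=[-6,0,42] → ·  [on edge]
  covered (6 px):
    █ · · · · · ·
    · █ █ · · · ·
    · · █ █ █ · ·
    · · · · · · ·
T1:
  2·area = 4  (B↔C swapped to make it positive)
  edge (8, 4)→(13, 0): d=(5,-4) top-left  bias=+0
  edge (13, 0)→(4, 8): d=(-9,8) right/bottom  bias=-1
  edge (4, 8)→(8, 4): d=(4,-4) top-left  bias=+0
    (5,0)@(11, 1): e=[-3,7,0] → ·  [on edge]
    (4,1)@(9, 3): e=[-1,5,0] → ·  [on edge]
    (3,2)@(7, 5): e=[1,3,0] → █  [on edge]
    (4,2)@(9, 5): e=[9,-13,8] → ·
    (2,3)@(5, 7): e=[3,1,0] → █  [on edge]
    (3,3)@(7, 7): e=[11,-15,8] → ·
  covered (2 px):
    · · · · · · ·
    · · · · · · ·
    · · · █ · · ·
    · · █ · · · ·

Z-buffer (winner per pixel, '.' = empty):
  0 . . . . . .
  . 0 0 . . . .
  . . 0 1 0 . .
  . . 1 . . . .

Answer: 1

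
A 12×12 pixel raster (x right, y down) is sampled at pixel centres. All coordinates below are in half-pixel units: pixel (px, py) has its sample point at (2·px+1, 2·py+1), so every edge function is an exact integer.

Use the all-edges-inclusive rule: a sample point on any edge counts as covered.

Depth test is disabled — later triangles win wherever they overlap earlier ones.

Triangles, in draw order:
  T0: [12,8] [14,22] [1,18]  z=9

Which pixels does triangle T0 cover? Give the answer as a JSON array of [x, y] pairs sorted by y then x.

T0:
  2·area = 174
  edge (12, 8)→(14, 22): d=(2,14) inclusive
  edge (14, 22)→(1, 18): d=(-13,-4) inclusive
  edge (1, 18)→(12, 8): d=(11,-10) inclusive
    (5,0)@(11, 1): e=[0,261,-87] → .  [on edge]
    (5,4)@(11, 9): e=[16,157,1] → X
    (6,4)@(13, 9): e=[-12,165,21] → .
    (4,5)@(9, 11): e=[48,123,3] → X
    (6,5)@(13, 11): e=[-8,139,43] → .
    (3,6)@(7, 13): e=[80,89,5] → X
    (6,6)@(13, 13): e=[-4,113,65] → .
    (2,7)@(5, 15): e=[112,55,7] → X
    (6,7)@(13, 15): e=[0,87,87] → X  [on edge]
    (7,7)@(15, 15): e=[-28,95,107] → .
    (1,8)@(3, 17): e=[144,21,9] → X
    (7,8)@(15, 17): e=[-24,69,129] → .
  covered (24 px):
    . . . . . . . . . . . .
    . . . . . . . . . . . .
    . . . . . . . . . . . .
    . . . . . . . . . . . .
    . . . . . X . . . . . .
    . . . . X X . . . . . .
    . . . X X X . . . . . .
    . . X X X X X . . . . .
    . X X X X X X . . . . .
    . . X X X X X . . . . .
    . . . . . X X . . . . .
    . . . . . . . . . . . .

Result: [[5,4],[4,5],[5,5],[3,6],[4,6],[5,6],[2,7],[3,7],[4,7],[5,7],[6,7],[1,8],[2,8],[3,8],[4,8],[5,8],[6,8],[2,9],[3,9],[4,9],[5,9],[6,9],[5,10],[6,10]]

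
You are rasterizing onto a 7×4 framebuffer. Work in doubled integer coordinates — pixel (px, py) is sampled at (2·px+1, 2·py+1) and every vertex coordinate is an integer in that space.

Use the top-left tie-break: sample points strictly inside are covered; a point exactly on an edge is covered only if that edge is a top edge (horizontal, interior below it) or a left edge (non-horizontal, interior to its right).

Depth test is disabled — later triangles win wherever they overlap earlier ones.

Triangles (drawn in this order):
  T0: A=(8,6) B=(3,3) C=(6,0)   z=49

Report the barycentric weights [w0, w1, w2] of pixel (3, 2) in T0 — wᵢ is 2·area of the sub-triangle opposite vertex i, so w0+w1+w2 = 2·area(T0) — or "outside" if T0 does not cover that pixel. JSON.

T0:
  2·area = 24
  edge (8, 6)→(3, 3): d=(-5,-3) top-left  bias=+0
  edge (3, 3)→(6, 0): d=(3,-3) top-left  bias=+0
  edge (6, 0)→(8, 6): d=(2,6) right/bottom  bias=-1
    (2,0)@(5, 1): e=[16,0,8] → #  [on edge]
    (3,0)@(7, 1): e=[22,6,-4] → ·
    (1,1)@(3, 3): e=[0,0,24] → #  [on edge]
    (3,1)@(7, 3): e=[12,12,0] → ·  [on edge]
    (0,2)@(1, 5): e=[-16,0,40] → ·  [on edge]
    (1,2)@(3, 5): e=[-10,6,28] → ·
    (2,2)@(5, 5): e=[-4,12,16] → ·
    (3,2)@(7, 5): e=[2,18,4] → #
    (4,2)@(9, 5): e=[8,24,-8] → ·
    (3,3)@(7, 7): e=[-8,24,8] → ·
  covered (4 px):
    · · # · · · ·
    · # # · · · ·
    · · · # · · ·
    · · · · · · ·

Final: [18,4,2]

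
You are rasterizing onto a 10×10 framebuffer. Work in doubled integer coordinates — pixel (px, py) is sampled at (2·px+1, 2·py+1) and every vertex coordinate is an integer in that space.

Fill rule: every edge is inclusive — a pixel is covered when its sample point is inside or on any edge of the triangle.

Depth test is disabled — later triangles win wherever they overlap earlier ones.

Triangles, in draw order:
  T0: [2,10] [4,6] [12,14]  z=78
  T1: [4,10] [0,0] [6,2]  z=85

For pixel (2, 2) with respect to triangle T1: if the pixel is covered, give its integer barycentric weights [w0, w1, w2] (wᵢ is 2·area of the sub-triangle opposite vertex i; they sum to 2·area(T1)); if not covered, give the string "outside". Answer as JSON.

T0:
  2·area = 48
  edge (2, 10)→(4, 6): d=(2,-4) inclusive
  edge (4, 6)→(12, 14): d=(8,8) inclusive
  edge (12, 14)→(2, 10): d=(-10,-4) inclusive
    (0,1)@(1, 3): e=[-18,0,66] → ·  [on edge]
    (1,2)@(3, 5): e=[-6,0,54] → ·  [on edge]
    (2,3)@(5, 7): e=[6,0,42] → █  [on edge]
    (3,3)@(7, 7): e=[14,-16,50] → ·
    (1,4)@(3, 9): e=[2,32,14] → █
    (3,4)@(7, 9): e=[18,0,30] → █  [on edge]
    (4,4)@(9, 9): e=[26,-16,38] → ·
    (1,5)@(3, 11): e=[6,48,-6] → ·
    (2,5)@(5, 11): e=[14,32,2] → █
    (4,5)@(9, 11): e=[30,0,18] → █  [on edge]
    (5,5)@(11, 11): e=[38,-16,26] → ·
    (2,6)@(5, 13): e=[18,48,-18] → ·
    (5,6)@(11, 13): e=[42,0,6] → █  [on edge]
    (6,7)@(13, 15): e=[54,0,-6] → ·  [on edge]
    (7,8)@(15, 17): e=[66,0,-18] → ·  [on edge]
    (8,9)@(17, 19): e=[78,0,-30] → ·  [on edge]
  covered (8 px):
    · · · · · · · · · ·
    · · · · · · · · · ·
    · · · · · · · · · ·
    · · █ · · · · · · ·
    · █ █ █ · · · · · ·
    · · █ █ █ · · · · ·
    · · · · · █ · · · ·
    · · · · · · · · · ·
    · · · · · · · · · ·
    · · · · · · · · · ·
T1:
  2·area = 52
  edge (4, 10)→(0, 0): d=(-4,-10) inclusive
  edge (0, 0)→(6, 2): d=(6,2) inclusive
  edge (6, 2)→(4, 10): d=(-2,8) inclusive
    (0,0)@(1, 1): e=[6,4,42] → █
    (1,0)@(3, 1): e=[26,0,26] → █  [on edge]
    (2,0)@(5, 1): e=[46,-4,10] → ·
    (0,1)@(1, 3): e=[-2,16,38] → ·
    (1,1)@(3, 3): e=[18,12,22] → █
    (2,1)@(5, 3): e=[38,8,6] → █
    (3,1)@(7, 3): e=[58,4,-10] → ·
    (4,1)@(9, 3): e=[78,0,-26] → ·  [on edge]
    (1,2)@(3, 5): e=[10,24,18] → █
    (3,2)@(7, 5): e=[50,16,-14] → ·
    (7,2)@(15, 5): e=[130,0,-78] → ·  [on edge]
    (1,3)@(3, 7): e=[2,36,14] → █
  covered (7 px):
    █ █ · · · · · · · ·
    · █ █ · · · · · · ·
    · █ █ · · · · · · ·
    · █ · · · · · · · ·
    · · · · · · · · · ·
    · · · · · · · · · ·
    · · · · · · · · · ·
    · · · · · · · · · ·
    · · · · · · · · · ·
    · · · · · · · · · ·

Answer: [20,2,30]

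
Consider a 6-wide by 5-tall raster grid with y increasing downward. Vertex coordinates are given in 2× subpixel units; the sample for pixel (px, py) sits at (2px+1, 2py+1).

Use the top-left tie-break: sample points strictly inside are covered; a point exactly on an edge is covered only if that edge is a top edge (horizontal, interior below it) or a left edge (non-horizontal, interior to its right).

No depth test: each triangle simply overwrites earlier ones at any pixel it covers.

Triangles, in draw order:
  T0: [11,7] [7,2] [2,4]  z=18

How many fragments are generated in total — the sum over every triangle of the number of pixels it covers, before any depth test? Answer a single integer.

T0:
  2·area = 33  (B↔C swapped to make it positive)
  edge (11, 7)→(2, 4): d=(-9,-3) top-left  bias=+0
  edge (2, 4)→(7, 2): d=(5,-2) top-left  bias=+0
  edge (7, 2)→(11, 7): d=(4,5) right/bottom  bias=-1
    (2,1)@(5, 3): e=[18,1,14] → █
    (3,1)@(7, 3): e=[24,5,4] → █
    (4,1)@(9, 3): e=[30,9,-6] → ·
    (2,2)@(5, 5): e=[0,11,22] → █  [on edge]
    (4,2)@(9, 5): e=[12,19,2] → █
    (5,2)@(11, 5): e=[18,23,-8] → ·
    (2,3)@(5, 7): e=[-18,21,30] → ·
    (3,3)@(7, 7): e=[-12,25,20] → ·
    (4,3)@(9, 7): e=[-6,29,10] → ·
    (5,3)@(11, 7): e=[0,33,0] → ·  [on edge]
  covered (5 px):
    · · · · · ·
    · · █ █ · ·
    · · █ █ █ ·
    · · · · · ·
    · · · · · ·

Result: 5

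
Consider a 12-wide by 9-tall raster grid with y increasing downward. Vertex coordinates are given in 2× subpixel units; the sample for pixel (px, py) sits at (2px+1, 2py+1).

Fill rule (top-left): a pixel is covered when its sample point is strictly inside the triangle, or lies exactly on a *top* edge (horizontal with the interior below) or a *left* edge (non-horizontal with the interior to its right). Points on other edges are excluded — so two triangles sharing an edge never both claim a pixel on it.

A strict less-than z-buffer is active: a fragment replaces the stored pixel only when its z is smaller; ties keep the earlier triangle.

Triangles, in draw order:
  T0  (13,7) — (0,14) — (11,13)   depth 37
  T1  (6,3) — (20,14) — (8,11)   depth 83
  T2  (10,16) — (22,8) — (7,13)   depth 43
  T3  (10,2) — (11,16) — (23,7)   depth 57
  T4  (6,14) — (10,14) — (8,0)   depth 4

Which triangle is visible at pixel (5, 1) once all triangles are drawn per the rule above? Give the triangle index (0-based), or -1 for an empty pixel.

T0:
  2·area = 64  (B↔C swapped to make it positive)
  edge (13, 7)→(11, 13): d=(-2,6) right/bottom  bias=-1
  edge (11, 13)→(0, 14): d=(-11,1) right/bottom  bias=-1
  edge (0, 14)→(13, 7): d=(13,-7) top-left  bias=+0
    (7,0)@(15, 1): e=[0,128,-64] → ·  [on edge]
    (6,3)@(13, 7): e=[0,64,0] → ·  [on edge]
    (5,4)@(11, 9): e=[8,44,12] → █
    (6,4)@(13, 9): e=[-4,42,26] → ·
    (3,5)@(7, 11): e=[28,26,10] → █
    (4,5)@(9, 11): e=[16,24,24] → █
    (6,5)@(13, 11): e=[-8,20,52] → ·
    (1,6)@(3, 13): e=[48,8,8] → █
    (2,6)@(5, 13): e=[36,6,22] → █
    (5,6)@(11, 13): e=[0,0,64] → ·  [on edge]
    (1,7)@(3, 15): e=[44,-14,34] → ·
    (2,7)@(5, 15): e=[32,-16,48] → ·
  covered (8 px):
    · · · · · · · · · · · ·
    · · · · · · · · · · · ·
    · · · · · · · · · · · ·
    · · · · · · · · · · · ·
    · · · · · █ · · · · · ·
    · · · █ █ █ · · · · · ·
    · █ █ █ █ · · · · · · ·
    · · · · · · · · · · · ·
    · · · · · · · · · · · ·
T1:
  2·area = 90
  edge (6, 3)→(20, 14): d=(14,11) right/bottom  bias=-1
  edge (20, 14)→(8, 11): d=(-12,-3) top-left  bias=+0
  edge (8, 11)→(6, 3): d=(-2,-8) top-left  bias=+0
    (3,2)@(7, 5): e=[17,69,4] → █
    (4,2)@(9, 5): e=[-5,75,20] → ·
    (3,3)@(7, 7): e=[45,45,0] → █  [on edge]
    (4,3)@(9, 7): e=[23,51,16] → █
    (5,3)@(11, 7): e=[1,57,32] → █
    (6,3)@(13, 7): e=[-21,63,48] → ·
    (3,4)@(7, 9): e=[73,21,-4] → ·
    (4,4)@(9, 9): e=[51,27,12] → █
    (6,4)@(13, 9): e=[7,39,44] → █
    (7,4)@(15, 9): e=[-15,45,60] → ·
    (4,5)@(9, 11): e=[79,3,8] → █
    (7,5)@(15, 11): e=[13,21,56] → █
    (4,7)@(9, 15): e=[135,-45,0] → ·  [on edge]
  covered (12 px):
    · · · · · · · · · · · ·
    · · · · · · · · · · · ·
    · · · █ · · · · · · · ·
    · · · █ █ █ · · · · · ·
    · · · · █ █ █ · · · · ·
    · · · · █ █ █ █ · · · ·
    · · · · · · · · █ · · ·
    · · · · · · · · · · · ·
    · · · · · · · · · · · ·
T2:
  2·area = 60  (B↔C swapped to make it positive)
  edge (10, 16)→(7, 13): d=(-3,-3) top-left  bias=+0
  edge (7, 13)→(22, 8): d=(15,-5) top-left  bias=+0
  edge (22, 8)→(10, 16): d=(-12,8) right/bottom  bias=-1
    (0,3)@(1, 7): e=[0,-120,180] → ·  [on edge]
    (1,4)@(3, 9): e=[0,-80,140] → ·  [on edge]
    (9,4)@(19, 9): e=[48,0,12] → █  [on edge]
    (10,4)@(21, 9): e=[54,10,-4] → ·
    (2,5)@(5, 11): e=[0,-40,100] → ·  [on edge]
    (6,5)@(13, 11): e=[24,0,36] → █  [on edge]
    (7,5)@(15, 11): e=[30,10,20] → █
    (8,5)@(17, 11): e=[36,20,4] → █
    (9,5)@(19, 11): e=[42,30,-12] → ·
    (3,6)@(7, 13): e=[0,0,60] → █  [on edge]
    (4,6)@(9, 13): e=[6,10,44] → █
    (5,6)@(11, 13): e=[12,20,28] → █
    (0,7)@(1, 15): e=[-24,0,84] → ·  [on edge]
    (4,7)@(9, 15): e=[0,40,20] → █  [on edge]
    (5,8)@(11, 17): e=[0,80,-20] → ·  [on edge]
  covered (10 px):
    · · · · · · · · · · · ·
    · · · · · · · · · · · ·
    · · · · · · · · · · · ·
    · · · · · · · · · · · ·
    · · · · · · · · · █ · ·
    · · · · · · █ █ █ · · ·
    · · · █ █ █ █ · · · · ·
    · · · · █ █ · · · · · ·
    · · · · · · · · · · · ·
T3:
  2·area = 177  (B↔C swapped to make it positive)
  edge (10, 2)→(23, 7): d=(13,5) right/bottom  bias=-1
  edge (23, 7)→(11, 16): d=(-12,9) right/bottom  bias=-1
  edge (11, 16)→(10, 2): d=(-1,-14) top-left  bias=+0
    (5,1)@(11, 3): e=[8,156,13] → █
    (6,1)@(13, 3): e=[-2,138,41] → ·
    (5,2)@(11, 5): e=[34,132,11] → █
    (6,2)@(13, 5): e=[24,114,39] → █
    (7,2)@(15, 5): e=[14,96,67] → █
    (8,2)@(17, 5): e=[4,78,95] → █
    (9,2)@(19, 5): e=[-6,60,123] → ·
    (5,3)@(11, 7): e=[60,108,9] → █
    (9,3)@(19, 7): e=[20,36,121] → █
    (10,3)@(21, 7): e=[10,18,149] → █
    (11,3)@(23, 7): e=[0,0,177] → ·  [on edge]
    (5,4)@(11, 9): e=[86,84,7] → █
    (7,6)@(15, 13): e=[118,0,59] → ·  [on edge]
  covered (23 px):
    · · · · · · · · · · · ·
    · · · · · █ · · · · · ·
    · · · · · █ █ █ █ · · ·
    · · · · · █ █ █ █ █ █ ·
    · · · · · █ █ █ █ █ · ·
    · · · · · █ █ █ █ · · ·
    · · · · · █ █ · · · · ·
    · · · · · █ · · · · · ·
    · · · · · · · · · · · ·
T4:
  2·area = 56  (B↔C swapped to make it positive)
  edge (6, 14)→(8, 0): d=(2,-14) top-left  bias=+0
  edge (8, 0)→(10, 14): d=(2,14) right/bottom  bias=-1
  edge (10, 14)→(6, 14): d=(-4,0) right/bottom  bias=-1
    (3,3)@(7, 7): e=[0,28,28] → █  [on edge]
    (4,3)@(9, 7): e=[28,0,28] → ·  [on edge]
    (3,4)@(7, 9): e=[4,32,20] → █
    (4,4)@(9, 9): e=[32,4,20] → █
    (5,4)@(11, 9): e=[60,-24,20] → ·
    (3,5)@(7, 11): e=[8,36,12] → █
    (5,5)@(11, 11): e=[64,-20,12] → ·
    (3,6)@(7, 13): e=[12,40,4] → █
    (5,6)@(11, 13): e=[68,-16,4] → ·
    (3,7)@(7, 15): e=[16,44,-4] → ·
    (4,7)@(9, 15): e=[44,16,-4] → ·
  covered (7 px):
    · · · · · · · · · · · ·
    · · · · · · · · · · · ·
    · · · · · · · · · · · ·
    · · · █ · · · · · · · ·
    · · · █ █ · · · · · · ·
    · · · █ █ · · · · · · ·
    · · · █ █ · · · · · · ·
    · · · · · · · · · · · ·
    · · · · · · · · · · · ·

Z-buffer (winner per pixel, '.' = empty):
  . . . . . . . . . . . .
  . . . . . 3 . . . . . .
  . . . 1 . 3 3 3 3 . . .
  . . . 4 1 3 3 3 3 3 3 .
  . . . 4 4 0 3 3 3 2 . .
  . . . 4 4 0 2 2 2 . . .
  . 0 0 4 4 2 2 . 1 . . .
  . . . . 2 2 . . . . . .
  . . . . . . . . . . . .

Final: 3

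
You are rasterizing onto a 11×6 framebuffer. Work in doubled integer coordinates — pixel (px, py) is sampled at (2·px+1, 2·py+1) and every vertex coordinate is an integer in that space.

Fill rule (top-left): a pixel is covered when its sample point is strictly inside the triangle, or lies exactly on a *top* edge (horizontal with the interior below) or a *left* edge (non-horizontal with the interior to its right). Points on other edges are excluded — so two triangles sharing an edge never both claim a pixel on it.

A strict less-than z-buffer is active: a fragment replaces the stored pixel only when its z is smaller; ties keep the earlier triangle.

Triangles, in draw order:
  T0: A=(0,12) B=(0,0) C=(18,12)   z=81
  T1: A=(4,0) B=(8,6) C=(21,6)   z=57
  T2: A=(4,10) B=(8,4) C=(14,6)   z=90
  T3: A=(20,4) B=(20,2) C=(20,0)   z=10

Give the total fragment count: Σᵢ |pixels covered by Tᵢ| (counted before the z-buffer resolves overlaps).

T0:
  2·area = 216
  edge (0, 12)→(0, 0): d=(0,-12) top-left  bias=+0
  edge (0, 0)→(18, 12): d=(18,12) right/bottom  bias=-1
  edge (18, 12)→(0, 12): d=(-18,0) right/bottom  bias=-1
    (0,0)@(1, 1): e=[12,6,198] → #
    (1,0)@(3, 1): e=[36,-18,198] → ·
    (0,1)@(1, 3): e=[12,42,162] → #
    (1,1)@(3, 3): e=[36,18,162] → #
    (2,1)@(5, 3): e=[60,-6,162] → ·
    (0,2)@(1, 5): e=[12,78,126] → #
    (2,2)@(5, 5): e=[60,30,126] → #
    (3,2)@(7, 5): e=[84,6,126] → #
    (4,2)@(9, 5): e=[108,-18,126] → ·
    (0,3)@(1, 7): e=[12,114,90] → #
    (4,3)@(9, 7): e=[108,18,90] → #
    (5,3)@(11, 7): e=[132,-6,90] → ·
  covered (27 px):
    # · · · · · · · · · ·
    # # · · · · · · · · ·
    # # # # · · · · · · ·
    # # # # # · · · · · ·
    # # # # # # # · · · ·
    # # # # # # # # · · ·
T1:
  2·area = 78  (B↔C swapped to make it positive)
  edge (4, 0)→(21, 6): d=(17,6) right/bottom  bias=-1
  edge (21, 6)→(8, 6): d=(-13,0) right/bottom  bias=-1
  edge (8, 6)→(4, 0): d=(-4,-6) top-left  bias=+0
    (2,0)@(5, 1): e=[11,65,2] → #
    (3,0)@(7, 1): e=[-1,65,14] → ·
    (2,1)@(5, 3): e=[45,39,-6] → ·
    (3,1)@(7, 3): e=[33,39,6] → #
    (4,1)@(9, 3): e=[21,39,18] → #
    (5,1)@(11, 3): e=[9,39,30] → #
    (6,1)@(13, 3): e=[-3,39,42] → ·
    (3,2)@(7, 5): e=[67,13,-2] → ·
    (4,2)@(9, 5): e=[55,13,10] → #
    (6,2)@(13, 5): e=[31,13,34] → #
    (7,2)@(15, 5): e=[19,13,46] → #
    (8,2)@(17, 5): e=[7,13,58] → #
  covered (9 px):
    · · # · · · · · · · ·
    · · · # # # · · · · ·
    · · · · # # # # # · ·
    · · · · · · · · · · ·
    · · · · · · · · · · ·
    · · · · · · · · · · ·
T2:
  2·area = 44
  edge (4, 10)→(8, 4): d=(4,-6) top-left  bias=+0
  edge (8, 4)→(14, 6): d=(6,2) right/bottom  bias=-1
  edge (14, 6)→(4, 10): d=(-10,4) right/bottom  bias=-1
    (2,1)@(5, 3): e=[-22,0,66] → ·  [on edge]
    (4,2)@(9, 5): e=[10,4,30] → #
    (5,2)@(11, 5): e=[22,0,22] → ·  [on edge]
    (3,3)@(7, 7): e=[6,20,18] → #
    (5,3)@(11, 7): e=[30,12,2] → #
    (6,3)@(13, 7): e=[42,8,-6] → ·
    (8,3)@(17, 7): e=[66,0,-22] → ·  [on edge]
    (2,4)@(5, 9): e=[2,36,6] → #
    (3,4)@(7, 9): e=[14,32,-2] → ·
    (4,4)@(9, 9): e=[26,28,-10] → ·
    (5,4)@(11, 9): e=[38,24,-18] → ·
    (2,5)@(5, 11): e=[10,48,-14] → ·
  covered (5 px):
    · · · · · · · · · · ·
    · · · · · · · · · · ·
    · · · · # · · · · · ·
    · · · # # # · · · · ·
    · · # · · · · · · · ·
    · · · · · · · · · · ·
T3:
  degenerate (2·area = 0) — covers nothing

Final: 41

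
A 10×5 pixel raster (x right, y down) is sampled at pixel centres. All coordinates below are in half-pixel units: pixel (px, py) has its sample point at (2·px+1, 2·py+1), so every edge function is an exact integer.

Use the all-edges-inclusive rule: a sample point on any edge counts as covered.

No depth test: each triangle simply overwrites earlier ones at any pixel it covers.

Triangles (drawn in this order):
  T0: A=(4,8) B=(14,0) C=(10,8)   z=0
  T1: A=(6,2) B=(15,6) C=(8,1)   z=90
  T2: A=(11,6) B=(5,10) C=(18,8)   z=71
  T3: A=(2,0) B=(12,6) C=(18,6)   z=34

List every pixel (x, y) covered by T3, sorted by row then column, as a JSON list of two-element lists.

T0:
  2·area = 48
  edge (4, 8)→(14, 0): d=(10,-8) inclusive
  edge (14, 0)→(10, 8): d=(-4,8) inclusive
  edge (10, 8)→(4, 8): d=(-6,0) inclusive
    (6,0)@(13, 1): e=[2,4,42] → X
    (7,0)@(15, 1): e=[18,-12,42] → .
    (5,1)@(11, 3): e=[6,12,30] → X
    (6,1)@(13, 3): e=[22,-4,30] → .
    (4,2)@(9, 5): e=[10,20,18] → X
    (6,2)@(13, 5): e=[42,-12,18] → .
    (3,3)@(7, 7): e=[14,28,6] → X
    (5,3)@(11, 7): e=[46,-4,6] → .
    (3,4)@(7, 9): e=[34,20,-6] → .
    (4,4)@(9, 9): e=[50,4,-6] → .
  covered (6 px):
    . . . . . . X . . .
    . . . . . X . . . .
    . . . . X X . . . .
    . . . X X . . . . .
    . . . . . . . . . .
T1:
  2·area = 17  (B↔C swapped to make it positive)
  edge (6, 2)→(8, 1): d=(2,-1) inclusive
  edge (8, 1)→(15, 6): d=(7,5) inclusive
  edge (15, 6)→(6, 2): d=(-9,-4) inclusive
    (4,1)@(9, 3): e=[5,9,3] → X
    (5,1)@(11, 3): e=[7,-1,11] → .
    (4,2)@(9, 5): e=[9,23,-15] → .
    (6,2)@(13, 5): e=[13,3,1] → X
    (7,2)@(15, 5): e=[15,-7,9] → .
    (6,3)@(13, 7): e=[17,17,-17] → .
  covered (2 px):
    . . . . . . . . . .
    . . . . X . . . . .
    . . . . . . X . . .
    . . . . . . . . . .
    . . . . . . . . . .
T2:
  2·area = 40  (B↔C swapped to make it positive)
  edge (11, 6)→(18, 8): d=(7,2) inclusive
  edge (18, 8)→(5, 10): d=(-13,2) inclusive
  edge (5, 10)→(11, 6): d=(6,-4) inclusive
    (5,3)@(11, 7): e=[7,27,6] → X
    (6,3)@(13, 7): e=[3,23,14] → X
    (7,3)@(15, 7): e=[-1,19,22] → .
    (3,4)@(7, 9): e=[29,9,2] → X
    (4,4)@(9, 9): e=[25,5,10] → X
    (6,4)@(13, 9): e=[17,-3,26] → .
  covered (5 px):
    . . . . . . . . . .
    . . . . . . . . . .
    . . . . . . . . . .
    . . . . . X X . . .
    . . . X X X . . . .
T3:
  2·area = 36  (B↔C swapped to make it positive)
  edge (2, 0)→(18, 6): d=(16,6) inclusive
  edge (18, 6)→(12, 6): d=(-6,0) inclusive
  edge (12, 6)→(2, 0): d=(-10,-6) inclusive
    (3,1)@(7, 3): e=[18,18,0] → X  [on edge]
    (4,1)@(9, 3): e=[6,18,12] → X
    (5,1)@(11, 3): e=[-6,18,24] → .
    (3,2)@(7, 5): e=[50,6,-20] → .
    (4,2)@(9, 5): e=[38,6,-8] → .
    (5,2)@(11, 5): e=[26,6,4] → X
    (6,2)@(13, 5): e=[14,6,16] → X
    (7,2)@(15, 5): e=[2,6,28] → X
    (8,2)@(17, 5): e=[-10,6,40] → .
    (5,3)@(11, 7): e=[58,-6,-16] → .
    (6,3)@(13, 7): e=[46,-6,-4] → .
    (7,3)@(15, 7): e=[34,-6,8] → .
    (8,4)@(17, 9): e=[54,-18,0] → .  [on edge]
  covered (5 px):
    . . . . . . . . . .
    . . . X X . . . . .
    . . . . . X X X . .
    . . . . . . . . . .
    . . . . . . . . . .

Result: [[3,1],[4,1],[5,2],[6,2],[7,2]]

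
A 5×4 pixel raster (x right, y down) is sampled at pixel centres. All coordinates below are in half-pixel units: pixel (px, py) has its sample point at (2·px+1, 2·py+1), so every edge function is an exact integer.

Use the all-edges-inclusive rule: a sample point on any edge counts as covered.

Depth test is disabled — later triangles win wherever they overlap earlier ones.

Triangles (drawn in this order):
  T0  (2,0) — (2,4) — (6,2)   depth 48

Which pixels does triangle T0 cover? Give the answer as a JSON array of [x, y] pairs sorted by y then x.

T0:
  2·area = 16  (B↔C swapped to make it positive)
  edge (2, 0)→(6, 2): d=(4,2) inclusive
  edge (6, 2)→(2, 4): d=(-4,2) inclusive
  edge (2, 4)→(2, 0): d=(0,-4) inclusive
    (1,0)@(3, 1): e=[2,10,4] → #
    (2,0)@(5, 1): e=[-2,6,12] → ·
    (1,1)@(3, 3): e=[10,2,4] → #
    (2,1)@(5, 3): e=[6,-2,12] → ·
    (1,2)@(3, 5): e=[18,-6,4] → ·
  covered (2 px):
    · # · · ·
    · # · · ·
    · · · · ·
    · · · · ·

Result: [[1,0],[1,1]]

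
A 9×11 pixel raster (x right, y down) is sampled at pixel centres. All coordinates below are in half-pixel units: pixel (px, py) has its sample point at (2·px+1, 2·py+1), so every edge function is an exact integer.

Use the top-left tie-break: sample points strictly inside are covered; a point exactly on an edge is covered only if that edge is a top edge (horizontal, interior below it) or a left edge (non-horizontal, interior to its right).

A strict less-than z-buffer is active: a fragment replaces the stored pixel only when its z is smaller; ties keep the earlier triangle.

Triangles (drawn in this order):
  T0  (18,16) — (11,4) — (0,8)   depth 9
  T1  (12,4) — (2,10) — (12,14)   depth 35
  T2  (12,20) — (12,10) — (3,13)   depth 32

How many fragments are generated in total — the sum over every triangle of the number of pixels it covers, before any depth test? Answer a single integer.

T0:
  2·area = 160  (B↔C swapped to make it positive)
  edge (18, 16)→(0, 8): d=(-18,-8) top-left  bias=+0
  edge (0, 8)→(11, 4): d=(11,-4) top-left  bias=+0
  edge (11, 4)→(18, 16): d=(7,12) right/bottom  bias=-1
    (4,2)@(9, 5): e=[126,3,31] → #
    (5,2)@(11, 5): e=[142,11,7] → #
    (6,2)@(13, 5): e=[158,19,-17] → ·
    (1,3)@(3, 7): e=[42,1,117] → #
    (2,3)@(5, 7): e=[58,9,93] → #
    (3,3)@(7, 7): e=[74,17,69] → #
    (6,3)@(13, 7): e=[122,41,-3] → ·
    (1,4)@(3, 9): e=[6,23,131] → #
    (6,4)@(13, 9): e=[86,63,11] → #
    (7,4)@(15, 9): e=[102,71,-13] → ·
    (1,5)@(3, 11): e=[-30,45,145] → ·
    (2,5)@(5, 11): e=[-14,53,121] → ·
  covered (21 px):
    · · · · · · · · ·
    · · · · · · · · ·
    · · · · # # · · ·
    · # # # # # · · ·
    · # # # # # # · ·
    · · · # # # # # ·
    · · · · · · # # ·
    · · · · · · · · #
    · · · · · · · · ·
    · · · · · · · · ·
    · · · · · · · · ·
T1:
  2·area = 100  (B↔C swapped to make it positive)
  edge (12, 4)→(12, 14): d=(0,10) right/bottom  bias=-1
  edge (12, 14)→(2, 10): d=(-10,-4) top-left  bias=+0
  edge (2, 10)→(12, 4): d=(10,-6) top-left  bias=+0
    (8,0)@(17, 1): e=[-50,150,0] → ·  [on edge]
    (5,2)@(11, 5): e=[10,86,4] → #
    (6,2)@(13, 5): e=[-10,94,16] → ·
    (3,3)@(7, 7): e=[50,50,0] → #  [on edge]
    (4,3)@(9, 7): e=[30,58,12] → #
    (6,3)@(13, 7): e=[-10,74,36] → ·
    (2,4)@(5, 9): e=[70,22,8] → #
    (6,4)@(13, 9): e=[-10,54,56] → ·
    (2,5)@(5, 11): e=[70,2,28] → #
    (6,5)@(13, 11): e=[-10,34,76] → ·
    (2,6)@(5, 13): e=[70,-18,48] → ·
    (3,6)@(7, 13): e=[50,-10,60] → ·
  covered (13 px):
    · · · · · · · · ·
    · · · · · · · · ·
    · · · · · # · · ·
    · · · # # # · · ·
    · · # # # # · · ·
    · · # # # # · · ·
    · · · · · # · · ·
    · · · · · · · · ·
    · · · · · · · · ·
    · · · · · · · · ·
    · · · · · · · · ·
T2:
  2·area = 90  (B↔C swapped to make it positive)
  edge (12, 20)→(3, 13): d=(-9,-7) top-left  bias=+0
  edge (3, 13)→(12, 10): d=(9,-3) top-left  bias=+0
  edge (12, 10)→(12, 20): d=(0,10) right/bottom  bias=-1
    (7,4)@(15, 9): e=[120,0,-30] → ·  [on edge]
    (4,5)@(9, 11): e=[60,0,30] → #  [on edge]
    (5,5)@(11, 11): e=[74,6,10] → #
    (6,5)@(13, 11): e=[88,12,-10] → ·
    (1,6)@(3, 13): e=[0,0,90] → #  [on edge]
    (2,6)@(5, 13): e=[14,6,70] → #
    (3,6)@(7, 13): e=[28,12,50] → #
    (6,6)@(13, 13): e=[70,30,-10] → ·
    (1,7)@(3, 15): e=[-18,18,90] → ·
    (2,7)@(5, 15): e=[-4,24,70] → ·
    (3,7)@(7, 15): e=[10,30,50] → #
    (6,7)@(13, 15): e=[52,48,-10] → ·
  covered (13 px):
    · · · · · · · · ·
    · · · · · · · · ·
    · · · · · · · · ·
    · · · · · · · · ·
    · · · · · · · · ·
    · · · · # # · · ·
    · # # # # # · · ·
    · · · # # # · · ·
    · · · · # # · · ·
    · · · · · # · · ·
    · · · · · · · · ·

Answer: 47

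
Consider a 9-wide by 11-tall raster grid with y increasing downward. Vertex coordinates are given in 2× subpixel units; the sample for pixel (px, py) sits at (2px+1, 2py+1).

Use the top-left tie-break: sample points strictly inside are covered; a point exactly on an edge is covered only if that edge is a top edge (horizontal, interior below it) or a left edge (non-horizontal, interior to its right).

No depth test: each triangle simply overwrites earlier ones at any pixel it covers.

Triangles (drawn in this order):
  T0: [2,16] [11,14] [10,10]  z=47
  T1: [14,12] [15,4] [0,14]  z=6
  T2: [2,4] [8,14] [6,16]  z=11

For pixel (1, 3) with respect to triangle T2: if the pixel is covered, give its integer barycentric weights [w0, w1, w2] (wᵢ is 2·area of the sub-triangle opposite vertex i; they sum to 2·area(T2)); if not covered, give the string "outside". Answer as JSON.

T0:
  2·area = 38  (B↔C swapped to make it positive)
  edge (2, 16)→(10, 10): d=(8,-6) top-left  bias=+0
  edge (10, 10)→(11, 14): d=(1,4) right/bottom  bias=-1
  edge (11, 14)→(2, 16): d=(-9,2) right/bottom  bias=-1
    (4,5)@(9, 11): e=[2,5,31] → █
    (5,5)@(11, 11): e=[14,-3,27] → ·
    (3,6)@(7, 13): e=[6,15,17] → █
    (5,6)@(11, 13): e=[30,-1,9] → ·
    (2,7)@(5, 15): e=[10,25,3] → █
    (3,7)@(7, 15): e=[22,17,-1] → ·
    (4,7)@(9, 15): e=[34,9,-5] → ·
    (2,8)@(5, 17): e=[26,27,-15] → ·
  covered (4 px):
    · · · · · · · · ·
    · · · · · · · · ·
    · · · · · · · · ·
    · · · · · · · · ·
    · · · · · · · · ·
    · · · · █ · · · ·
    · · · █ █ · · · ·
    · · █ · · · · · ·
    · · · · · · · · ·
    · · · · · · · · ·
    · · · · · · · · ·
T1:
  2·area = 110  (B↔C swapped to make it positive)
  edge (14, 12)→(0, 14): d=(-14,2) right/bottom  bias=-1
  edge (0, 14)→(15, 4): d=(15,-10) top-left  bias=+0
  edge (15, 4)→(14, 12): d=(-1,8) right/bottom  bias=-1
    (5,3)@(11, 7): e=[76,5,29] → █
    (6,3)@(13, 7): e=[72,25,13] → █
    (7,3)@(15, 7): e=[68,45,-3] → ·
    (4,4)@(9, 9): e=[52,15,43] → █
    (7,4)@(15, 9): e=[40,75,-5] → ·
    (2,5)@(5, 11): e=[32,5,73] → █
    (3,5)@(7, 11): e=[28,25,57] → █
    (7,5)@(15, 11): e=[12,105,-7] → ·
    (1,6)@(3, 13): e=[8,15,87] → █
    (3,6)@(7, 13): e=[0,55,55] → ·  [on edge]
    (4,6)@(9, 13): e=[-4,75,39] → ·
    (5,6)@(11, 13): e=[-8,95,23] → ·
  covered (12 px):
    · · · · · · · · ·
    · · · · · · · · ·
    · · · · · · · · ·
    · · · · · █ █ · ·
    · · · · █ █ █ · ·
    · · █ █ █ █ █ · ·
    · █ █ · · · · · ·
    · · · · · · · · ·
    · · · · · · · · ·
    · · · · · · · · ·
    · · · · · · · · ·
T2:
  2·area = 32
  edge (2, 4)→(8, 14): d=(6,10) right/bottom  bias=-1
  edge (8, 14)→(6, 16): d=(-2,2) right/bottom  bias=-1
  edge (6, 16)→(2, 4): d=(-4,-12) top-left  bias=+0
    (0,0)@(1, 1): e=[-8,40,0] → ·  [on edge]
    (8,2)@(17, 5): e=[-144,0,176] → ·  [on edge]
    (1,3)@(3, 7): e=[8,24,0] → █  [on edge]
    (2,3)@(5, 7): e=[-12,20,24] → ·
    (7,3)@(15, 7): e=[-112,0,144] → ·  [on edge]
    (1,4)@(3, 9): e=[20,20,-8] → ·
    (2,4)@(5, 9): e=[0,16,16] → ·  [on edge]
    (6,4)@(13, 9): e=[-80,0,112] → ·  [on edge]
    (2,5)@(5, 11): e=[12,12,8] → █
    (3,5)@(7, 11): e=[-8,8,32] → ·
    (5,5)@(11, 11): e=[-48,0,80] → ·  [on edge]
    (2,6)@(5, 13): e=[24,8,0] → █  [on edge]
    (4,6)@(9, 13): e=[-16,0,48] → ·  [on edge]
    (3,7)@(7, 15): e=[16,0,16] → ·  [on edge]
    (2,8)@(5, 17): e=[48,0,-16] → ·  [on edge]
    (1,9)@(3, 19): e=[80,0,-48] → ·  [on edge]
    (3,9)@(7, 19): e=[40,-8,0] → ·  [on edge]
    (5,9)@(11, 19): e=[0,-16,48] → ·  [on edge]
    (0,10)@(1, 21): e=[112,0,-80] → ·  [on edge]
  covered (4 px):
    · · · · · · · · ·
    · · · · · · · · ·
    · · · · · · · · ·
    · █ · · · · · · ·
    · · · · · · · · ·
    · · █ · · · · · ·
    · · █ █ · · · · ·
    · · · · · · · · ·
    · · · · · · · · ·
    · · · · · · · · ·
    · · · · · · · · ·

Result: [24,0,8]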